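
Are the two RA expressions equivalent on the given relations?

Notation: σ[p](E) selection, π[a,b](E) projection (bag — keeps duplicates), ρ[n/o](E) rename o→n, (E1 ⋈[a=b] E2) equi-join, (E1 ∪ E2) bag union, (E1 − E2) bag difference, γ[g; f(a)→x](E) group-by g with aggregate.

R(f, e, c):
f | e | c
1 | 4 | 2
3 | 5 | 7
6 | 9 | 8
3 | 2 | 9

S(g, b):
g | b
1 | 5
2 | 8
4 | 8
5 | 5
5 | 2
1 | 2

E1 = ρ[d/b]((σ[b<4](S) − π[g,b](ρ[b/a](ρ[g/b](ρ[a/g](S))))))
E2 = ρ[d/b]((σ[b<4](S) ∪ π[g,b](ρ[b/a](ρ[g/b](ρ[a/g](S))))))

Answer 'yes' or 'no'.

E1 subexpression sizes:
  S → 6
  σ[b<4](S) → 2
  S → 6
  ρ[a/g](S) → 6
  ρ[g/b](ρ[a/g](S)) → 6
  ρ[b/a](ρ[g/b](ρ[a/g](S))) → 6
  π[g,b](ρ[b/a](ρ[g/b](ρ[a/g](S)))) → 6
  (σ[b<4](S) − π[g,b](ρ[b/a](ρ[g/b](ρ[a/g](S))))) → 2
  ρ[d/b]((σ[b<4](S) − π[g,b](ρ[b/a](ρ[g/b](ρ[a/g](S)))))) → 2
E2 subexpression sizes:
  S → 6
  σ[b<4](S) → 2
  S → 6
  ρ[a/g](S) → 6
  ρ[g/b](ρ[a/g](S)) → 6
  ρ[b/a](ρ[g/b](ρ[a/g](S))) → 6
  π[g,b](ρ[b/a](ρ[g/b](ρ[a/g](S)))) → 6
  (σ[b<4](S) ∪ π[g,b](ρ[b/a](ρ[g/b](ρ[a/g](S))))) → 8
  ρ[d/b]((σ[b<4](S) ∪ π[g,b](ρ[b/a](ρ[g/b](ρ[a/g](S)))))) → 8

E1 result:
g | d
1 | 2
5 | 2
E2 result:
g | d
1 | 2
2 | 1
2 | 5
5 | 1
5 | 2
5 | 5
8 | 2
8 | 4
Witness: (5, 5) appears 0× in E1 but 1× in E2.

no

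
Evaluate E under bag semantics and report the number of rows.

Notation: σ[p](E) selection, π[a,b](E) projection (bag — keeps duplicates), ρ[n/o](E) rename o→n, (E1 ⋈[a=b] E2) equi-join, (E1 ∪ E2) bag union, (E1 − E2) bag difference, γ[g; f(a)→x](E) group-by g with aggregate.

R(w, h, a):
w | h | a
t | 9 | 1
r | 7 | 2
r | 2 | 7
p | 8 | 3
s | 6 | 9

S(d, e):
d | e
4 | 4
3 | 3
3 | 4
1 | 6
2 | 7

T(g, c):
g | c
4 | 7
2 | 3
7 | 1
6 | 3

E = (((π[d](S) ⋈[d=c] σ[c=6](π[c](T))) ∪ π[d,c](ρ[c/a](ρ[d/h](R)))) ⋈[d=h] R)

Subexpression sizes:
  S → 5
  π[d](S) → 5
  T → 4
  π[c](T) → 4
  σ[c=6](π[c](T)) → 0
  (π[d](S) ⋈[d=c] σ[c=6](π[c](T))) → 0
  R → 5
  ρ[d/h](R) → 5
  ρ[c/a](ρ[d/h](R)) → 5
  π[d,c](ρ[c/a](ρ[d/h](R))) → 5
  ((π[d](S) ⋈[d=c] σ[c=6](π[c](T))) ∪ π[d,c](ρ[c/a](ρ[d/h](R)))) → 5
  R → 5
  (((π[d](S) ⋈[d=c] σ[c=6](π[c](T))) ∪ π[d,c](ρ[c/a](ρ[d/h](R)))) ⋈[d=h] R) → 5

|E| = 5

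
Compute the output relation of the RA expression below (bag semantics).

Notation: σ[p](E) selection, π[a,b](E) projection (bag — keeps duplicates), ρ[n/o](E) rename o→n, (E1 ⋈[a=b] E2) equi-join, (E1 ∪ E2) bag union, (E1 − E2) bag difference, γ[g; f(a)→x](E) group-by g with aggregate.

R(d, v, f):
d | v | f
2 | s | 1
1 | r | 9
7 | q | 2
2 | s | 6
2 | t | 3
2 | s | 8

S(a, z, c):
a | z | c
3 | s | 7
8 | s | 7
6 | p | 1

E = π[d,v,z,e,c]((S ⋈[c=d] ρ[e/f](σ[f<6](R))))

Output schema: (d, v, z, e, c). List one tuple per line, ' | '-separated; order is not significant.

Subexpression sizes:
  S → 3
  R → 6
  σ[f<6](R) → 3
  ρ[e/f](σ[f<6](R)) → 3
  (S ⋈[c=d] ρ[e/f](σ[f<6](R))) → 2
  π[d,v,z,e,c]((S ⋈[c=d] ρ[e/f](σ[f<6](R)))) → 2

== RESULT ==
d | v | z | e | c
7 | q | s | 2 | 7
7 | q | s | 2 | 7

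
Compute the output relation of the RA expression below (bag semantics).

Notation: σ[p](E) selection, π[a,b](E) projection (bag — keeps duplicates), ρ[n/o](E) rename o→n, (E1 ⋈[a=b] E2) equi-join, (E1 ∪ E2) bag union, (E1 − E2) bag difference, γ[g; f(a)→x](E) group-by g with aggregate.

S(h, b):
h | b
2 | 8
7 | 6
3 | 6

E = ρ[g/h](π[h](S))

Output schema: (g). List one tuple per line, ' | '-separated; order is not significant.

Per-node cardinality:
  S → 3
  π[h](S) → 3
  ρ[g/h](π[h](S)) → 3

== RESULT ==
g
2
3
7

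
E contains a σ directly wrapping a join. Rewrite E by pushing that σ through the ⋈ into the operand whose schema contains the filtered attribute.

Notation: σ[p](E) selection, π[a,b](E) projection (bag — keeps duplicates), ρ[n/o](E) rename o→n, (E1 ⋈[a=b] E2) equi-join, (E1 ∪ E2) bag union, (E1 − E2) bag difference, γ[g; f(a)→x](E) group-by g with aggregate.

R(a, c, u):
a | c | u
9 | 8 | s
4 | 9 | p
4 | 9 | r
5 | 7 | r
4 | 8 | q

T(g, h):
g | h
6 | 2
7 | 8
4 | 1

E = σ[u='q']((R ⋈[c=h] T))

σ filters on u, owned by the left side.
E' = (σ[u='q'](R) ⋈[c=h] T)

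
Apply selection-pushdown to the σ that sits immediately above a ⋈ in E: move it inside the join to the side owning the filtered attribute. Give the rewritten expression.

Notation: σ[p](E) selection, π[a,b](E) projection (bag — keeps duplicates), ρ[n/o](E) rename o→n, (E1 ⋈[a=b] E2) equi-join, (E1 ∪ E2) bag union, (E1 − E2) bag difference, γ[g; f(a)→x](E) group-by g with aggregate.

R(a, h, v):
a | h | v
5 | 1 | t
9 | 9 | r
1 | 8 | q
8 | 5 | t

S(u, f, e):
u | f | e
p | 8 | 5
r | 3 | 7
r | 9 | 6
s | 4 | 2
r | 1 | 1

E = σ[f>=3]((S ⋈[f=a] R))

σ filters on f, owned by the left side.
E' = (σ[f>=3](S) ⋈[f=a] R)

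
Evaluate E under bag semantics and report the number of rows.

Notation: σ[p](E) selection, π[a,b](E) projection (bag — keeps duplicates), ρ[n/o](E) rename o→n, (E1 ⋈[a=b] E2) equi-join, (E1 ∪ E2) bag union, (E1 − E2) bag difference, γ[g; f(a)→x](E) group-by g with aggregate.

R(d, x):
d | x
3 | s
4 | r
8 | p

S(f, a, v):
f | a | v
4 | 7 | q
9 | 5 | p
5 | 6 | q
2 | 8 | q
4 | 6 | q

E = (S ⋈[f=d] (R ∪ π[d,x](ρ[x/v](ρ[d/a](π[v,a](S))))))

Subexpression sizes:
  S → 5
  R → 3
  S → 5
  π[v,a](S) → 5
  ρ[d/a](π[v,a](S)) → 5
  ρ[x/v](ρ[d/a](π[v,a](S))) → 5
  π[d,x](ρ[x/v](ρ[d/a](π[v,a](S)))) → 5
  (R ∪ π[d,x](ρ[x/v](ρ[d/a](π[v,a](S))))) → 8
  (S ⋈[f=d] (R ∪ π[d,x](ρ[x/v](ρ[d/a](π[v,a](S)))))) → 3

|E| = 3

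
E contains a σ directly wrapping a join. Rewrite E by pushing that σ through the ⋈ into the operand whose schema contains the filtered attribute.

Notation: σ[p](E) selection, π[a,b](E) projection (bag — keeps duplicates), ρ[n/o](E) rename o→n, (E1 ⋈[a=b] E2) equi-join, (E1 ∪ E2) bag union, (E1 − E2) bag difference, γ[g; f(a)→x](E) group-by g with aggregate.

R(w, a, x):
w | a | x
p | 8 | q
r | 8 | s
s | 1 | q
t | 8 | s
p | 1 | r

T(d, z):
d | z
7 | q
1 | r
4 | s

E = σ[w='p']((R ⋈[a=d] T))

σ filters on w, owned by the left side.
E' = (σ[w='p'](R) ⋈[a=d] T)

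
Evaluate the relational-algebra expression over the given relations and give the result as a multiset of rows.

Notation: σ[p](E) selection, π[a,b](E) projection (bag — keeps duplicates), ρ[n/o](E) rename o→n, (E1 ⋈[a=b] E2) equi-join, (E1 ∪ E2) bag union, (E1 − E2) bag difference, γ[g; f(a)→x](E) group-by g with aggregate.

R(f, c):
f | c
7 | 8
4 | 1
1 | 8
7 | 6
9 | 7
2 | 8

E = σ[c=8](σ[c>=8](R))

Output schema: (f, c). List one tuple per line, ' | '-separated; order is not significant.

Stepwise |·|:
  R → 6
  σ[c>=8](R) → 3
  σ[c=8](σ[c>=8](R)) → 3

== RESULT ==
f | c
1 | 8
2 | 8
7 | 8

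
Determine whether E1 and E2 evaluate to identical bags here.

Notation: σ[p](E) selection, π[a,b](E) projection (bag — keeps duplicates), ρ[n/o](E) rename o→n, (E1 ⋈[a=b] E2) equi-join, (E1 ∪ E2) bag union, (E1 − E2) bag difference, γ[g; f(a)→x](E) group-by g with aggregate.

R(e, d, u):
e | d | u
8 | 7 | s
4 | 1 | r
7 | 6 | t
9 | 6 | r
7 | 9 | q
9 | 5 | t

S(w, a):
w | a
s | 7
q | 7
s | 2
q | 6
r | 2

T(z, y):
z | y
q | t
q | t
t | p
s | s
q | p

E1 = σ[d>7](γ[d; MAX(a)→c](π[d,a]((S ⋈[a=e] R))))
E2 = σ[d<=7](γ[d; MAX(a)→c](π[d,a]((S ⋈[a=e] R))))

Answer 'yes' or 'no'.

E1 stepwise |·|:
  S → 5
  R → 6
  (S ⋈[a=e] R) → 4
  π[d,a]((S ⋈[a=e] R)) → 4
  γ[d; MAX(a)→c](π[d,a]((S ⋈[a=e] R))) → 2
  σ[d>7](γ[d; MAX(a)→c](π[d,a]((S ⋈[a=e] R)))) → 1
E2 stepwise |·|:
  S → 5
  R → 6
  (S ⋈[a=e] R) → 4
  π[d,a]((S ⋈[a=e] R)) → 4
  γ[d; MAX(a)→c](π[d,a]((S ⋈[a=e] R))) → 2
  σ[d<=7](γ[d; MAX(a)→c](π[d,a]((S ⋈[a=e] R)))) → 1

E1 result:
d | c
9 | 7
E2 result:
d | c
6 | 7
Witness: (6, 7) appears 0× in E1 but 1× in E2.

no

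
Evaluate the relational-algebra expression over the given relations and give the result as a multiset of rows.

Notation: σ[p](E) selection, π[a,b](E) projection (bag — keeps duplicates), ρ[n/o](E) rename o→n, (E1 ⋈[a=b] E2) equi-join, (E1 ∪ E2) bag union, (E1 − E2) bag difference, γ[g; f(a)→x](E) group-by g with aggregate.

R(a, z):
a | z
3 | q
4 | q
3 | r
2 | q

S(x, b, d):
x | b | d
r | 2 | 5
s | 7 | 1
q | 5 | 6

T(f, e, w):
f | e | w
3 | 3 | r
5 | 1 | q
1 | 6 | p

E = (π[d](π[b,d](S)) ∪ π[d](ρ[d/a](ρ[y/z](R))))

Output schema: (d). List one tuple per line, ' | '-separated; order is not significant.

Subexpression sizes:
  S → 3
  π[b,d](S) → 3
  π[d](π[b,d](S)) → 3
  R → 4
  ρ[y/z](R) → 4
  ρ[d/a](ρ[y/z](R)) → 4
  π[d](ρ[d/a](ρ[y/z](R))) → 4
  (π[d](π[b,d](S)) ∪ π[d](ρ[d/a](ρ[y/z](R)))) → 7

== RESULT ==
d
1
2
3
3
4
5
6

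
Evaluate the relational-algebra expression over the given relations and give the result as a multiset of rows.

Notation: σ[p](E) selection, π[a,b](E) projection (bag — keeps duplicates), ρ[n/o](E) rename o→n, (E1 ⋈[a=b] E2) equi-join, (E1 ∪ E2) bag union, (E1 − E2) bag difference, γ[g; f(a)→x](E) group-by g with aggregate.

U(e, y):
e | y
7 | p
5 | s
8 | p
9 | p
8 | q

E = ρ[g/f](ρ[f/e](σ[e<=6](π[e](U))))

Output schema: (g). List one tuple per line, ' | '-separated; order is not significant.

Per-node cardinality:
  U → 5
  π[e](U) → 5
  σ[e<=6](π[e](U)) → 1
  ρ[f/e](σ[e<=6](π[e](U))) → 1
  ρ[g/f](ρ[f/e](σ[e<=6](π[e](U)))) → 1

== RESULT ==
g
5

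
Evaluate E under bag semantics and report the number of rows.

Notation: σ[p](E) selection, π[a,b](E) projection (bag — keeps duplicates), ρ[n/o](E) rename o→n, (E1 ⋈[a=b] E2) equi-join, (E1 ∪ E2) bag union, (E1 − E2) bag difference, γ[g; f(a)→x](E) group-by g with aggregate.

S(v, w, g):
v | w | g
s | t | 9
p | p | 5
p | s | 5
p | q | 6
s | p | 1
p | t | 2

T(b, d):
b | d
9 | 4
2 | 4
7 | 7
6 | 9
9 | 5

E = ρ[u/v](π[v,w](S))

Per-node cardinality:
  S → 6
  π[v,w](S) → 6
  ρ[u/v](π[v,w](S)) → 6

|E| = 6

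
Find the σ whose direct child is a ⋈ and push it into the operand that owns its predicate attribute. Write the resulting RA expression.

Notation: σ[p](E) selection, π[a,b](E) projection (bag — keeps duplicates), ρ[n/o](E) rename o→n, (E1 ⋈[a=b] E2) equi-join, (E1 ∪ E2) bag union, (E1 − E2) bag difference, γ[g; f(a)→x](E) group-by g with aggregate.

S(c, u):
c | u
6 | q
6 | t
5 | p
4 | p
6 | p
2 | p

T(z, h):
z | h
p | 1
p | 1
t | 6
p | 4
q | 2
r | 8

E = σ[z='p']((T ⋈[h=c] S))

σ filters on z, owned by the left side.
E' = (σ[z='p'](T) ⋈[h=c] S)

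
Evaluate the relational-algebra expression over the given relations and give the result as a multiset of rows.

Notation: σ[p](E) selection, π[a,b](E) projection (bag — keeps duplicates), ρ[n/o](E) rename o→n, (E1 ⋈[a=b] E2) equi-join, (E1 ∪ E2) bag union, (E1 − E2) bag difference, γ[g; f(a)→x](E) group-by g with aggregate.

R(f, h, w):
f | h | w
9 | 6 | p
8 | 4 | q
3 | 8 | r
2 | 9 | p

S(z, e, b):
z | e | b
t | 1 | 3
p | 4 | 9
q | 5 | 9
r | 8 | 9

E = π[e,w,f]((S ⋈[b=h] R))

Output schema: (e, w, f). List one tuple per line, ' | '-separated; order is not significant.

Stepwise |·|:
  S → 4
  R → 4
  (S ⋈[b=h] R) → 3
  π[e,w,f]((S ⋈[b=h] R)) → 3

== RESULT ==
e | w | f
4 | p | 2
5 | p | 2
8 | p | 2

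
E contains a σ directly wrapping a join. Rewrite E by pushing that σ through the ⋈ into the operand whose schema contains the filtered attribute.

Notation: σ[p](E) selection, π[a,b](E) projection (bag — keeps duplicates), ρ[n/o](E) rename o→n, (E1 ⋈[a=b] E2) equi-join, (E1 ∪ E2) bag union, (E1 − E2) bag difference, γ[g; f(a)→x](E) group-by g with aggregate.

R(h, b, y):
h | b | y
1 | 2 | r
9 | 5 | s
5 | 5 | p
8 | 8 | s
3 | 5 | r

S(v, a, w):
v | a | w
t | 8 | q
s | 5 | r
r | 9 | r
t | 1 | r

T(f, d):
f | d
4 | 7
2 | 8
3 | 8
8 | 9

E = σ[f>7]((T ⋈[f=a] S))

σ filters on f, owned by the left side.
E' = (σ[f>7](T) ⋈[f=a] S)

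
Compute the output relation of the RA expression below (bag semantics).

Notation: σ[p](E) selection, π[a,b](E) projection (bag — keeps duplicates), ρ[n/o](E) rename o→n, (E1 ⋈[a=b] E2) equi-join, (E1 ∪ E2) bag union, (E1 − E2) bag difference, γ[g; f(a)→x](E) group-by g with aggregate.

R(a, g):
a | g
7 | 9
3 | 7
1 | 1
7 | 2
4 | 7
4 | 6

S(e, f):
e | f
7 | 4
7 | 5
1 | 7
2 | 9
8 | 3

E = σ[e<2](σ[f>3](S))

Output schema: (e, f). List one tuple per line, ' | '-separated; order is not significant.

Stepwise |·|:
  S → 5
  σ[f>3](S) → 4
  σ[e<2](σ[f>3](S)) → 1

== RESULT ==
e | f
1 | 7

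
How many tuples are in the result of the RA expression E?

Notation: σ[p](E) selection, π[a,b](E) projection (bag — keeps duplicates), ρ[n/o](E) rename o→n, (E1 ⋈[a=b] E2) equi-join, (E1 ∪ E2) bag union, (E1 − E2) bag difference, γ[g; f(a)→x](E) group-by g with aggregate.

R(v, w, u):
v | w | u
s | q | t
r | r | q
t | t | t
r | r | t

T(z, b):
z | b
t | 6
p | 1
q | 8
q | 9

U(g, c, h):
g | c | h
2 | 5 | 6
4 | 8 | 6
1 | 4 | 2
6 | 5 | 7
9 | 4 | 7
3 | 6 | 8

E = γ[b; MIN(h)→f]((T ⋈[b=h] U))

Subexpression sizes:
  T → 4
  U → 6
  (T ⋈[b=h] U) → 3
  γ[b; MIN(h)→f]((T ⋈[b=h] U)) → 2

|E| = 2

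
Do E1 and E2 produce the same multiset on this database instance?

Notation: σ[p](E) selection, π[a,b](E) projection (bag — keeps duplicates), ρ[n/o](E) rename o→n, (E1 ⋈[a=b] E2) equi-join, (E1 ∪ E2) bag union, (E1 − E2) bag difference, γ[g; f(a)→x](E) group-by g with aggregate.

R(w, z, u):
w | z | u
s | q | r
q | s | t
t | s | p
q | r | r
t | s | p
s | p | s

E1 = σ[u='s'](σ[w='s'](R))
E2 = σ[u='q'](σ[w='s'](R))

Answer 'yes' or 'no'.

E1 stepwise |·|:
  R → 6
  σ[w='s'](R) → 2
  σ[u='s'](σ[w='s'](R)) → 1
E2 stepwise |·|:
  R → 6
  σ[w='s'](R) → 2
  σ[u='q'](σ[w='s'](R)) → 0

E1 result:
w | z | u
s | p | s
E2 result:
w | z | u
(0 rows)
Witness: ('s', 'p', 's') appears 1× in E1 but 0× in E2.

no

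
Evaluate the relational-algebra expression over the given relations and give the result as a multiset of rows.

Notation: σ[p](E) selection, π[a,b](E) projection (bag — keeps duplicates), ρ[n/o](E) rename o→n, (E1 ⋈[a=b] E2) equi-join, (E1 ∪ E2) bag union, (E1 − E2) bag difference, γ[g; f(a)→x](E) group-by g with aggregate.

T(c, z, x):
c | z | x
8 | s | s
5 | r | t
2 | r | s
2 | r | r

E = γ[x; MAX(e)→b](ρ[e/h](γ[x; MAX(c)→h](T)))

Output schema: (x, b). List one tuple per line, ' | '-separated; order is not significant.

Subexpression sizes:
  T → 4
  γ[x; MAX(c)→h](T) → 3
  ρ[e/h](γ[x; MAX(c)→h](T)) → 3
  γ[x; MAX(e)→b](ρ[e/h](γ[x; MAX(c)→h](T))) → 3

== RESULT ==
x | b
r | 2
s | 8
t | 5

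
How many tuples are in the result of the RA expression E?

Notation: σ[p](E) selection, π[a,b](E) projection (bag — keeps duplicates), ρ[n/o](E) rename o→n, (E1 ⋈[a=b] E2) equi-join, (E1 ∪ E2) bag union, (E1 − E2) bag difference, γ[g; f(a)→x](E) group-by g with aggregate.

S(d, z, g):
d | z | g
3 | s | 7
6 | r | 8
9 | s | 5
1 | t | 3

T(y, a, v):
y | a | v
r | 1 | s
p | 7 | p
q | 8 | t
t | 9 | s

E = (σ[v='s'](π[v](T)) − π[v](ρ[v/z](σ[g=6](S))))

Row counts bottom-up:
  T → 4
  π[v](T) → 4
  σ[v='s'](π[v](T)) → 2
  S → 4
  σ[g=6](S) → 0
  ρ[v/z](σ[g=6](S)) → 0
  π[v](ρ[v/z](σ[g=6](S))) → 0
  (σ[v='s'](π[v](T)) − π[v](ρ[v/z](σ[g=6](S)))) → 2

|E| = 2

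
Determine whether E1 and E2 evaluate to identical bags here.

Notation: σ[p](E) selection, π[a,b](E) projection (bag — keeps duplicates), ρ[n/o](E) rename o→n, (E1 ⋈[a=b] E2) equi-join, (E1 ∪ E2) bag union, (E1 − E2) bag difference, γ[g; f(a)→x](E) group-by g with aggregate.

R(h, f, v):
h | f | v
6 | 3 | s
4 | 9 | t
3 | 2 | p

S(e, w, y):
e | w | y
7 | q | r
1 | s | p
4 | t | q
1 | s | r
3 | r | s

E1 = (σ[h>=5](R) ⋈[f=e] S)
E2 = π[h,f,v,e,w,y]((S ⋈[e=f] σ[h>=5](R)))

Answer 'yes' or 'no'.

E1 row counts bottom-up:
  R → 3
  σ[h>=5](R) → 1
  S → 5
  (σ[h>=5](R) ⋈[f=e] S) → 1
E2 row counts bottom-up:
  S → 5
  R → 3
  σ[h>=5](R) → 1
  (S ⋈[e=f] σ[h>=5](R)) → 1
  π[h,f,v,e,w,y]((S ⋈[e=f] σ[h>=5](R))) → 1

E1 and E2 produce the same multiset:
h | f | v | e | w | y
6 | 3 | s | 3 | r | s

yes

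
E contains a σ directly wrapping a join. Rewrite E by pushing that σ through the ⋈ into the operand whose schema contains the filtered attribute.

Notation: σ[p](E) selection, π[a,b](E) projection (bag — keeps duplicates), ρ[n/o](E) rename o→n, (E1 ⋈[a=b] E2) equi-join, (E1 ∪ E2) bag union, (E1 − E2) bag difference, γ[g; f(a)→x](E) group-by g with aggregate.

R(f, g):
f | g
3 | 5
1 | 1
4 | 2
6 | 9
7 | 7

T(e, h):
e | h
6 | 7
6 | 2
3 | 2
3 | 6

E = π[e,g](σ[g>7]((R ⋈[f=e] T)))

σ filters on g, owned by the left side.
E' = π[e,g]((σ[g>7](R) ⋈[f=e] T))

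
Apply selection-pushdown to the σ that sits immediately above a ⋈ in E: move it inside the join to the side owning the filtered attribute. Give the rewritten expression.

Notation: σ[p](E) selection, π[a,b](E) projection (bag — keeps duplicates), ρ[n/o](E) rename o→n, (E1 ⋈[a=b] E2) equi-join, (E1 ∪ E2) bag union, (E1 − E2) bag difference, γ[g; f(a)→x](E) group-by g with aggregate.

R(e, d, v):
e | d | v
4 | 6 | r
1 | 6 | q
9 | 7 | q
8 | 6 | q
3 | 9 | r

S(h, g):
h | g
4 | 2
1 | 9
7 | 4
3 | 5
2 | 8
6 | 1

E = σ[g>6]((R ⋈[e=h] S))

σ filters on g, owned by the right side.
E' = (R ⋈[e=h] σ[g>6](S))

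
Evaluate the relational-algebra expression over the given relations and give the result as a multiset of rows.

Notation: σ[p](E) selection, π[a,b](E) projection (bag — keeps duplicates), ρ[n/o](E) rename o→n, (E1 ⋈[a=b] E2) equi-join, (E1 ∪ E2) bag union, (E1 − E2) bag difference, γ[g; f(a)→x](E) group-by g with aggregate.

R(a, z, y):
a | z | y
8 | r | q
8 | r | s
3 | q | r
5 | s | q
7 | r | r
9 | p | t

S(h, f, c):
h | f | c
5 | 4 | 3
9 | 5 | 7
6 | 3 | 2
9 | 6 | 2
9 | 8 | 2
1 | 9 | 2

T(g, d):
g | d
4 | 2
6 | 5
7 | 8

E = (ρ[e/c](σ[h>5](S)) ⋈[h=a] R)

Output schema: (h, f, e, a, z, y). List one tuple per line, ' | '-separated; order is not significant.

Per-node cardinality:
  S → 6
  σ[h>5](S) → 4
  ρ[e/c](σ[h>5](S)) → 4
  R → 6
  (ρ[e/c](σ[h>5](S)) ⋈[h=a] R) → 3

== RESULT ==
h | f | e | a | z | y
9 | 5 | 7 | 9 | p | t
9 | 6 | 2 | 9 | p | t
9 | 8 | 2 | 9 | p | t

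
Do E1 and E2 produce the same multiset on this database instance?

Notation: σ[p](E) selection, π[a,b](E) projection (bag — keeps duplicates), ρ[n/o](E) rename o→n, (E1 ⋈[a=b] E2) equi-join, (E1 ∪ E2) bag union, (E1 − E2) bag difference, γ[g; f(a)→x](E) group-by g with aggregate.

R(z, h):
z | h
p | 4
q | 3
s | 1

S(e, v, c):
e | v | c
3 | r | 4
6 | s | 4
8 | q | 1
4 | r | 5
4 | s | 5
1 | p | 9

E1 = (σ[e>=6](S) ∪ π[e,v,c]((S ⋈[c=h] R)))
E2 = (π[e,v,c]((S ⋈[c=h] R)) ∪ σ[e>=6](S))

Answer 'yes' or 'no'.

E1 row counts bottom-up:
  S → 6
  σ[e>=6](S) → 2
  S → 6
  R → 3
  (S ⋈[c=h] R) → 3
  π[e,v,c]((S ⋈[c=h] R)) → 3
  (σ[e>=6](S) ∪ π[e,v,c]((S ⋈[c=h] R))) → 5
E2 row counts bottom-up:
  S → 6
  R → 3
  (S ⋈[c=h] R) → 3
  π[e,v,c]((S ⋈[c=h] R)) → 3
  S → 6
  σ[e>=6](S) → 2
  (π[e,v,c]((S ⋈[c=h] R)) ∪ σ[e>=6](S)) → 5

E1 and E2 produce the same multiset:
e | v | c
3 | r | 4
6 | s | 4
6 | s | 4
8 | q | 1
8 | q | 1

yes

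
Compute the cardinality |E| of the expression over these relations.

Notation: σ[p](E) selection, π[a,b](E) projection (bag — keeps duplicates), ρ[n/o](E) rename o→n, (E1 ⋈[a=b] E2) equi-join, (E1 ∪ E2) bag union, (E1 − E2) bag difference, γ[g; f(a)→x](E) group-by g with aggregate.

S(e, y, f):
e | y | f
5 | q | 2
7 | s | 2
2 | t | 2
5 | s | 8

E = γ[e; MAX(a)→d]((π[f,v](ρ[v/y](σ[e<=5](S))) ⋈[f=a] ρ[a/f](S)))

Row counts bottom-up:
  S → 4
  σ[e<=5](S) → 3
  ρ[v/y](σ[e<=5](S)) → 3
  π[f,v](ρ[v/y](σ[e<=5](S))) → 3
  S → 4
  ρ[a/f](S) → 4
  (π[f,v](ρ[v/y](σ[e<=5](S))) ⋈[f=a] ρ[a/f](S)) → 7
  γ[e; MAX(a)→d]((π[f,v](ρ[v/y](σ[e<=5](S))) ⋈[f=a] ρ[a/f](S))) → 3

|E| = 3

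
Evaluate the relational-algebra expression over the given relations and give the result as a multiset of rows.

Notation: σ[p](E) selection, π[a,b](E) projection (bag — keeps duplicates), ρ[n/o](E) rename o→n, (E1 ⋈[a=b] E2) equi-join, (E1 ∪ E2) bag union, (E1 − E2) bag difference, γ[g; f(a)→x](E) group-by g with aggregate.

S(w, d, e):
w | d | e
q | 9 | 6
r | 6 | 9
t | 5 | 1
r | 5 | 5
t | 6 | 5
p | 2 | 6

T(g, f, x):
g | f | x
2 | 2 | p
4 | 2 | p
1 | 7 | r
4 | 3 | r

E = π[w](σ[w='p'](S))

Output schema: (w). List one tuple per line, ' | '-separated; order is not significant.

Row counts bottom-up:
  S → 6
  σ[w='p'](S) → 1
  π[w](σ[w='p'](S)) → 1

== RESULT ==
w
p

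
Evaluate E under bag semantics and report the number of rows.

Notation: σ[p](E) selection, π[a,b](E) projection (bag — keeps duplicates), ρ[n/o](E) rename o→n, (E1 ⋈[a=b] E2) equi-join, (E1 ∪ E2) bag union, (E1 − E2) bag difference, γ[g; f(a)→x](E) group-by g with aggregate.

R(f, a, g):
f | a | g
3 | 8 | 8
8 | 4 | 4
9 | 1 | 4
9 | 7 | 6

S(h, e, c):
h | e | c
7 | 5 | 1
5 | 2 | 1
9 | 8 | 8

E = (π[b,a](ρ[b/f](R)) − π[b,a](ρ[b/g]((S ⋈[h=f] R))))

Row counts bottom-up:
  R → 4
  ρ[b/f](R) → 4
  π[b,a](ρ[b/f](R)) → 4
  S → 3
  R → 4
  (S ⋈[h=f] R) → 2
  ρ[b/g]((S ⋈[h=f] R)) → 2
  π[b,a](ρ[b/g]((S ⋈[h=f] R))) → 2
  (π[b,a](ρ[b/f](R)) − π[b,a](ρ[b/g]((S ⋈[h=f] R)))) → 4

|E| = 4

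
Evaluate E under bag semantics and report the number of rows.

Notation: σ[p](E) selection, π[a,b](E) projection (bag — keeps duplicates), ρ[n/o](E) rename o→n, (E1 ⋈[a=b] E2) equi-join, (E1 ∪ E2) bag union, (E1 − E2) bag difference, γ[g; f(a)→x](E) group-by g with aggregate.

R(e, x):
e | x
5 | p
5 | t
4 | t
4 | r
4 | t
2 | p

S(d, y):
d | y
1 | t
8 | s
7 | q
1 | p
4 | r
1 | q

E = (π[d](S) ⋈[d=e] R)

Stepwise |·|:
  S → 6
  π[d](S) → 6
  R → 6
  (π[d](S) ⋈[d=e] R) → 3

|E| = 3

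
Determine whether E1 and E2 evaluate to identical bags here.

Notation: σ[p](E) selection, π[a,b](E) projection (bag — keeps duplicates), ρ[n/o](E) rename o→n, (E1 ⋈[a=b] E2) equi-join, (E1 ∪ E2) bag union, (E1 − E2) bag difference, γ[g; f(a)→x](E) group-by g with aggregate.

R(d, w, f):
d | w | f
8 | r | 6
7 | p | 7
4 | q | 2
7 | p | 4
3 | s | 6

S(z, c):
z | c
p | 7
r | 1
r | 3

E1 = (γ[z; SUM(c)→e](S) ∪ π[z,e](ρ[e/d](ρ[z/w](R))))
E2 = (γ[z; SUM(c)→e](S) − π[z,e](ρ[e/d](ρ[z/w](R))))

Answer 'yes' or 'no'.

E1 subexpression sizes:
  S → 3
  γ[z; SUM(c)→e](S) → 2
  R → 5
  ρ[z/w](R) → 5
  ρ[e/d](ρ[z/w](R)) → 5
  π[z,e](ρ[e/d](ρ[z/w](R))) → 5
  (γ[z; SUM(c)→e](S) ∪ π[z,e](ρ[e/d](ρ[z/w](R)))) → 7
E2 subexpression sizes:
  S → 3
  γ[z; SUM(c)→e](S) → 2
  R → 5
  ρ[z/w](R) → 5
  ρ[e/d](ρ[z/w](R)) → 5
  π[z,e](ρ[e/d](ρ[z/w](R))) → 5
  (γ[z; SUM(c)→e](S) − π[z,e](ρ[e/d](ρ[z/w](R)))) → 1

E1 result:
z | e
p | 7
p | 7
p | 7
q | 4
r | 4
r | 8
s | 3
E2 result:
z | e
r | 4
Witness: ('r', 8) appears 1× in E1 but 0× in E2.

no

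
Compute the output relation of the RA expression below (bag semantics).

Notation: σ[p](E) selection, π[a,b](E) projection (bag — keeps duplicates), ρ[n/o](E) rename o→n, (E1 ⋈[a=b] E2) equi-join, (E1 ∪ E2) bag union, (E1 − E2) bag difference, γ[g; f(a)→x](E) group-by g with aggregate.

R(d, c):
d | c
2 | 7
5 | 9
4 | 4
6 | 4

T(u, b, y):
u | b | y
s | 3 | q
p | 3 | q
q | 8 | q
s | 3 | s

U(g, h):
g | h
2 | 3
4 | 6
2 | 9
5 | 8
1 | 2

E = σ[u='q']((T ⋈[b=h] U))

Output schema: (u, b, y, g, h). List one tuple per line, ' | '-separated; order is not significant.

Per-node cardinality:
  T → 4
  U → 5
  (T ⋈[b=h] U) → 4
  σ[u='q']((T ⋈[b=h] U)) → 1

== RESULT ==
u | b | y | g | h
q | 8 | q | 5 | 8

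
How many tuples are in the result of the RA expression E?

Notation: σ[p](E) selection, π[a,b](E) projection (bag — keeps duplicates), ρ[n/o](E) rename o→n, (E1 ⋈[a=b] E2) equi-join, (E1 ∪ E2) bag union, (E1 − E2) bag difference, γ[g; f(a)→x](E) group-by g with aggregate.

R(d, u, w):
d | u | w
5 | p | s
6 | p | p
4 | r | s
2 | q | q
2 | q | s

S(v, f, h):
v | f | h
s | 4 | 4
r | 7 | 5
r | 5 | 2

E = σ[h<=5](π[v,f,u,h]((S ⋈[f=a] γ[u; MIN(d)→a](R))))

Subexpression sizes:
  S → 3
  R → 5
  γ[u; MIN(d)→a](R) → 3
  (S ⋈[f=a] γ[u; MIN(d)→a](R)) → 2
  π[v,f,u,h]((S ⋈[f=a] γ[u; MIN(d)→a](R))) → 2
  σ[h<=5](π[v,f,u,h]((S ⋈[f=a] γ[u; MIN(d)→a](R)))) → 2

|E| = 2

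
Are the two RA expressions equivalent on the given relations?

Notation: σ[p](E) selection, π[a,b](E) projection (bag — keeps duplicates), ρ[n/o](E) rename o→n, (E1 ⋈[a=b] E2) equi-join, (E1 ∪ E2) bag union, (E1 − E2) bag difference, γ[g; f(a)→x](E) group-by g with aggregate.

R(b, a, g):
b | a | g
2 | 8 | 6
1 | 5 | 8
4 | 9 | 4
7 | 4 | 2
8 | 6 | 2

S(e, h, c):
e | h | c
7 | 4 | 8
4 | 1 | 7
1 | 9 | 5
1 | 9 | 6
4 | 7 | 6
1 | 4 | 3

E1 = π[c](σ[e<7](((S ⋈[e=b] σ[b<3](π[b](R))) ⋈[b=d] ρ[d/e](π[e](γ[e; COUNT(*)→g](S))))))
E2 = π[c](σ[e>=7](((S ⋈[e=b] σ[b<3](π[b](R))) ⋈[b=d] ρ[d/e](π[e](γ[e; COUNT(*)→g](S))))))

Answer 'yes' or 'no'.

E1 row counts bottom-up:
  S → 6
  R → 5
  π[b](R) → 5
  σ[b<3](π[b](R)) → 2
  (S ⋈[e=b] σ[b<3](π[b](R))) → 3
  S → 6
  γ[e; COUNT(*)→g](S) → 3
  π[e](γ[e; COUNT(*)→g](S)) → 3
  ρ[d/e](π[e](γ[e; COUNT(*)→g](S))) → 3
  ((S ⋈[e=b] σ[b<3](π[b](R))) ⋈[b=d] ρ[d/e](π[e](γ[e; COUNT(*)→g](S)))) → 3
  σ[e<7](((S ⋈[e=b] σ[b<3](π[b](R))) ⋈[b=d] ρ[d/e](π[e](γ[e; COUNT(*)→g](S))))) → 3
  π[c](σ[e<7](((S ⋈[e=b] σ[b<3](π[b](R))) ⋈[b=d] ρ[d/e](π[e](γ[e; COUNT(*)→g](S)))))) → 3
E2 row counts bottom-up:
  S → 6
  R → 5
  π[b](R) → 5
  σ[b<3](π[b](R)) → 2
  (S ⋈[e=b] σ[b<3](π[b](R))) → 3
  S → 6
  γ[e; COUNT(*)→g](S) → 3
  π[e](γ[e; COUNT(*)→g](S)) → 3
  ρ[d/e](π[e](γ[e; COUNT(*)→g](S))) → 3
  ((S ⋈[e=b] σ[b<3](π[b](R))) ⋈[b=d] ρ[d/e](π[e](γ[e; COUNT(*)→g](S)))) → 3
  σ[e>=7](((S ⋈[e=b] σ[b<3](π[b](R))) ⋈[b=d] ρ[d/e](π[e](γ[e; COUNT(*)→g](S))))) → 0
  π[c](σ[e>=7](((S ⋈[e=b] σ[b<3](π[b](R))) ⋈[b=d] ρ[d/e](π[e](γ[e; COUNT(*)→g](S)))))) → 0

E1 result:
c
3
5
6
E2 result:
c
(0 rows)
Witness: (6,) appears 1× in E1 but 0× in E2.

no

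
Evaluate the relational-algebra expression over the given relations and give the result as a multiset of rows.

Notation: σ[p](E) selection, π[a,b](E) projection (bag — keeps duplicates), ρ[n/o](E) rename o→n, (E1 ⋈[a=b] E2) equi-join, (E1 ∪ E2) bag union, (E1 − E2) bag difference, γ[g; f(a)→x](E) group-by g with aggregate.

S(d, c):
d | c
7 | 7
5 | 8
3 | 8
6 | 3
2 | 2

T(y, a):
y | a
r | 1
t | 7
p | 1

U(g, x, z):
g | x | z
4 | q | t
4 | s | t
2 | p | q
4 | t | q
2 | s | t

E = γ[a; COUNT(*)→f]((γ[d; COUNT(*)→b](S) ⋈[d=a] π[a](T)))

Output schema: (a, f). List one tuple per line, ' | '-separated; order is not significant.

Subexpression sizes:
  S → 5
  γ[d; COUNT(*)→b](S) → 5
  T → 3
  π[a](T) → 3
  (γ[d; COUNT(*)→b](S) ⋈[d=a] π[a](T)) → 1
  γ[a; COUNT(*)→f]((γ[d; COUNT(*)→b](S) ⋈[d=a] π[a](T))) → 1

== RESULT ==
a | f
7 | 1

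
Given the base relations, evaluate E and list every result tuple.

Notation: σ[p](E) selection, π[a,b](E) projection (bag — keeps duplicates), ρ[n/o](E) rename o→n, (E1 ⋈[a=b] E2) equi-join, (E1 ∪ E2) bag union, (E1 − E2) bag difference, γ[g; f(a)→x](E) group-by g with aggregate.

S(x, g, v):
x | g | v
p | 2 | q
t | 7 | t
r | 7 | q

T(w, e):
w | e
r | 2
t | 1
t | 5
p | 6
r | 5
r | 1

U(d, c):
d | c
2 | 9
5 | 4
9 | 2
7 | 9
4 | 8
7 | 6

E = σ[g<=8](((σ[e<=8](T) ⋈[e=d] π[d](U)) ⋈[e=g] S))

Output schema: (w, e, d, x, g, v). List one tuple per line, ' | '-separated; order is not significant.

Stepwise |·|:
  T → 6
  σ[e<=8](T) → 6
  U → 6
  π[d](U) → 6
  (σ[e<=8](T) ⋈[e=d] π[d](U)) → 3
  S → 3
  ((σ[e<=8](T) ⋈[e=d] π[d](U)) ⋈[e=g] S) → 1
  σ[g<=8](((σ[e<=8](T) ⋈[e=d] π[d](U)) ⋈[e=g] S)) → 1

== RESULT ==
w | e | d | x | g | v
r | 2 | 2 | p | 2 | q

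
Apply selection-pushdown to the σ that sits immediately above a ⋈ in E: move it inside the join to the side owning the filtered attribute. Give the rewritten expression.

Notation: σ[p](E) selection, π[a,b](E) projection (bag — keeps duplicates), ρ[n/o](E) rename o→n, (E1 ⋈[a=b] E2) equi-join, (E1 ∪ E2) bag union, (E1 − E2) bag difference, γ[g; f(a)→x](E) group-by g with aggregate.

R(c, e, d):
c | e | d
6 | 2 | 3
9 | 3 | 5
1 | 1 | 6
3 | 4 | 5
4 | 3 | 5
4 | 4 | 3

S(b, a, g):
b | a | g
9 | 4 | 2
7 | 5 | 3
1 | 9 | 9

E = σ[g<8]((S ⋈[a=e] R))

σ filters on g, owned by the left side.
E' = (σ[g<8](S) ⋈[a=e] R)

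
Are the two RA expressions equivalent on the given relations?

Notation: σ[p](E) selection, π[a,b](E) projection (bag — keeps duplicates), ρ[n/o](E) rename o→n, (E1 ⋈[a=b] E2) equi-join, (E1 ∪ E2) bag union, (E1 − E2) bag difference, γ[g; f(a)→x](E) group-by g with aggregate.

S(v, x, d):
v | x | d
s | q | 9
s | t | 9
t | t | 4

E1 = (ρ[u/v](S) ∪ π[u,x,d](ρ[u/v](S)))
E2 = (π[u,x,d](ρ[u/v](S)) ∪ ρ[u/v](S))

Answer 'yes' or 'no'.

E1 stepwise |·|:
  S → 3
  ρ[u/v](S) → 3
  S → 3
  ρ[u/v](S) → 3
  π[u,x,d](ρ[u/v](S)) → 3
  (ρ[u/v](S) ∪ π[u,x,d](ρ[u/v](S))) → 6
E2 stepwise |·|:
  S → 3
  ρ[u/v](S) → 3
  π[u,x,d](ρ[u/v](S)) → 3
  S → 3
  ρ[u/v](S) → 3
  (π[u,x,d](ρ[u/v](S)) ∪ ρ[u/v](S)) → 6

E1 and E2 produce the same multiset:
u | x | d
s | q | 9
s | q | 9
s | t | 9
s | t | 9
t | t | 4
t | t | 4

yes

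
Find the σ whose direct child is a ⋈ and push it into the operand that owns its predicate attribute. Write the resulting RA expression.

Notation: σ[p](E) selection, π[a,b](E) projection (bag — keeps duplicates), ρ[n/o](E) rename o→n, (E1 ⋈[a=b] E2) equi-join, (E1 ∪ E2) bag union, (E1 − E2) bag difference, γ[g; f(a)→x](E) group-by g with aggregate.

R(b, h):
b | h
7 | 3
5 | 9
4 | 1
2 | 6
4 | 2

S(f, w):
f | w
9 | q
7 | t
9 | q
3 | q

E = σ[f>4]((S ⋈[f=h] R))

σ filters on f, owned by the left side.
E' = (σ[f>4](S) ⋈[f=h] R)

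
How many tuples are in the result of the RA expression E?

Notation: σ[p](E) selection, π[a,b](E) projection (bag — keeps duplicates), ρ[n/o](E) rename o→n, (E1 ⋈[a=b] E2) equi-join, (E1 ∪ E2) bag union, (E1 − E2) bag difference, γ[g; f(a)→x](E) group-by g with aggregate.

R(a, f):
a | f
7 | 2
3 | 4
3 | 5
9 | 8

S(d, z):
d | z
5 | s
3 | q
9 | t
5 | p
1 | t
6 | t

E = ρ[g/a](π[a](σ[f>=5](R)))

Row counts bottom-up:
  R → 4
  σ[f>=5](R) → 2
  π[a](σ[f>=5](R)) → 2
  ρ[g/a](π[a](σ[f>=5](R))) → 2

|E| = 2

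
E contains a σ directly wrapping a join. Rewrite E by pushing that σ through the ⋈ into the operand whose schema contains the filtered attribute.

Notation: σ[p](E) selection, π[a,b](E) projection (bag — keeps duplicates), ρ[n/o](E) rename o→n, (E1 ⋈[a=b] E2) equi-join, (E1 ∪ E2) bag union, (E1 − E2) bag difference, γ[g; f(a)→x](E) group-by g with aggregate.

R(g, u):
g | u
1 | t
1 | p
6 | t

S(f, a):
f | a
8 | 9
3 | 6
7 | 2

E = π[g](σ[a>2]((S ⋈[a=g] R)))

σ filters on a, owned by the left side.
E' = π[g]((σ[a>2](S) ⋈[a=g] R))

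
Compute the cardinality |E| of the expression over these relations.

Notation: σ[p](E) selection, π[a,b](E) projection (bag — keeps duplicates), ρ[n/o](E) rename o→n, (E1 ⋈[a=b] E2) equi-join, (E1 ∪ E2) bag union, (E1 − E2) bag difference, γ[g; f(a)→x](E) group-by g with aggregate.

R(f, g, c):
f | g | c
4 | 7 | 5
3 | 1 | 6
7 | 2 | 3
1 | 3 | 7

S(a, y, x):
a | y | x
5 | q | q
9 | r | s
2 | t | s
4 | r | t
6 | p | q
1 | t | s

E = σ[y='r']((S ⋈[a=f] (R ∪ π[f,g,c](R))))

Stepwise |·|:
  S → 6
  R → 4
  R → 4
  π[f,g,c](R) → 4
  (R ∪ π[f,g,c](R)) → 8
  (S ⋈[a=f] (R ∪ π[f,g,c](R))) → 4
  σ[y='r']((S ⋈[a=f] (R ∪ π[f,g,c](R)))) → 2

|E| = 2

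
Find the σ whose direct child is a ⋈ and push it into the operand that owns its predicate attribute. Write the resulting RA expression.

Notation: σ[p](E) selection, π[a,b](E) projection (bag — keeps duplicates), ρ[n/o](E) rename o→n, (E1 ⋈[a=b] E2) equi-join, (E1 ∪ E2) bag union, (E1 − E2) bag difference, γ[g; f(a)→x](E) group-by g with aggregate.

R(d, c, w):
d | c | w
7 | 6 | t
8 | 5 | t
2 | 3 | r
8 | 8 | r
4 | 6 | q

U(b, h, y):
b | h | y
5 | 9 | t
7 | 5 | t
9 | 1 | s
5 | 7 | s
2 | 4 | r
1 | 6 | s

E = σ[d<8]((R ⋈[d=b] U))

σ filters on d, owned by the left side.
E' = (σ[d<8](R) ⋈[d=b] U)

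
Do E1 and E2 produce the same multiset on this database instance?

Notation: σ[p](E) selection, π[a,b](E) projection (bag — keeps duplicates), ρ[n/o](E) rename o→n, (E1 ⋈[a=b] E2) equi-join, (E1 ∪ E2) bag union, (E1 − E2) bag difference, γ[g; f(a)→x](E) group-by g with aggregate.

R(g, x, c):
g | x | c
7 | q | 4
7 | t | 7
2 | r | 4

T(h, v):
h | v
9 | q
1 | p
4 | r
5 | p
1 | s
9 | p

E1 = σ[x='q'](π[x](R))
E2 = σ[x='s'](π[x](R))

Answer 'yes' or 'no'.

E1 subexpression sizes:
  R → 3
  π[x](R) → 3
  σ[x='q'](π[x](R)) → 1
E2 subexpression sizes:
  R → 3
  π[x](R) → 3
  σ[x='s'](π[x](R)) → 0

E1 result:
x
q
E2 result:
x
(0 rows)
Witness: ('q',) appears 1× in E1 but 0× in E2.

no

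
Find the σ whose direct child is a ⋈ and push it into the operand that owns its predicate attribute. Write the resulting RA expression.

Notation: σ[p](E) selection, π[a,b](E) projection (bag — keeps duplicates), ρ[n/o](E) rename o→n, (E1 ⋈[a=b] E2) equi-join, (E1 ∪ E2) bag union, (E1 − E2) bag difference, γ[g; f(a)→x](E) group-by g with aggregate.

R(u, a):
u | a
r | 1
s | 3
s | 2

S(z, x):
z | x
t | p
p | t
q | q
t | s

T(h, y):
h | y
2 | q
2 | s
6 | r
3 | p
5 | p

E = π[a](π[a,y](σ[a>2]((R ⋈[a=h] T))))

σ filters on a, owned by the left side.
E' = π[a](π[a,y]((σ[a>2](R) ⋈[a=h] T)))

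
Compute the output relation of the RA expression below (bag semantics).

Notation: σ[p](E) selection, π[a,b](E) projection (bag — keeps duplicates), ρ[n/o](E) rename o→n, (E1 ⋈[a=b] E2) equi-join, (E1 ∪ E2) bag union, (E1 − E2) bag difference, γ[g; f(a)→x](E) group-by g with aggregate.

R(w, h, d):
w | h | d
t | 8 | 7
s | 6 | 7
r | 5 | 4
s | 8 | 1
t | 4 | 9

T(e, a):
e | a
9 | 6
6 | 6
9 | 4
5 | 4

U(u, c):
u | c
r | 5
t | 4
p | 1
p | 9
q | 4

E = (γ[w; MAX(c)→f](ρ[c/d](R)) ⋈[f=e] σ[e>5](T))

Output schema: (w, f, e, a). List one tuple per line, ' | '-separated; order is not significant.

Per-node cardinality:
  R → 5
  ρ[c/d](R) → 5
  γ[w; MAX(c)→f](ρ[c/d](R)) → 3
  T → 4
  σ[e>5](T) → 3
  (γ[w; MAX(c)→f](ρ[c/d](R)) ⋈[f=e] σ[e>5](T)) → 2

== RESULT ==
w | f | e | a
t | 9 | 9 | 4
t | 9 | 9 | 6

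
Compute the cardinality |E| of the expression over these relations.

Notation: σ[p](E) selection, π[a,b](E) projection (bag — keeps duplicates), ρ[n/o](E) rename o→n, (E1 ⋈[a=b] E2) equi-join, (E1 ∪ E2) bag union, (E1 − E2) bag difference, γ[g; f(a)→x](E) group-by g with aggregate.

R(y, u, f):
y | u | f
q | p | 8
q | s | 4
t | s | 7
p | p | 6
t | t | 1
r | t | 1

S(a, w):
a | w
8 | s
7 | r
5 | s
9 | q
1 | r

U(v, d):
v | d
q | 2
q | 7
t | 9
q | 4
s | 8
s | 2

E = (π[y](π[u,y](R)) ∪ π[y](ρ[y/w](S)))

Row counts bottom-up:
  R → 6
  π[u,y](R) → 6
  π[y](π[u,y](R)) → 6
  S → 5
  ρ[y/w](S) → 5
  π[y](ρ[y/w](S)) → 5
  (π[y](π[u,y](R)) ∪ π[y](ρ[y/w](S))) → 11

|E| = 11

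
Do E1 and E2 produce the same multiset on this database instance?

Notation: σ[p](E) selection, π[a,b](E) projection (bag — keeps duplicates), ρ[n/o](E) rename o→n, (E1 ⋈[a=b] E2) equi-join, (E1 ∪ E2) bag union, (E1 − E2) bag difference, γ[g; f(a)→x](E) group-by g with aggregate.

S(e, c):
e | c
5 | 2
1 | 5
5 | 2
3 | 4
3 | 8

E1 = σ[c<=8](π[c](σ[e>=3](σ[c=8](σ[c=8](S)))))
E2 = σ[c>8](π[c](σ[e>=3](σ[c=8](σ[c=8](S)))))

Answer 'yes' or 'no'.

E1 per-node cardinality:
  S → 5
  σ[c=8](S) → 1
  σ[c=8](σ[c=8](S)) → 1
  σ[e>=3](σ[c=8](σ[c=8](S))) → 1
  π[c](σ[e>=3](σ[c=8](σ[c=8](S)))) → 1
  σ[c<=8](π[c](σ[e>=3](σ[c=8](σ[c=8](S))))) → 1
E2 per-node cardinality:
  S → 5
  σ[c=8](S) → 1
  σ[c=8](σ[c=8](S)) → 1
  σ[e>=3](σ[c=8](σ[c=8](S))) → 1
  π[c](σ[e>=3](σ[c=8](σ[c=8](S)))) → 1
  σ[c>8](π[c](σ[e>=3](σ[c=8](σ[c=8](S))))) → 0

E1 result:
c
8
E2 result:
c
(0 rows)
Witness: (8,) appears 1× in E1 but 0× in E2.

no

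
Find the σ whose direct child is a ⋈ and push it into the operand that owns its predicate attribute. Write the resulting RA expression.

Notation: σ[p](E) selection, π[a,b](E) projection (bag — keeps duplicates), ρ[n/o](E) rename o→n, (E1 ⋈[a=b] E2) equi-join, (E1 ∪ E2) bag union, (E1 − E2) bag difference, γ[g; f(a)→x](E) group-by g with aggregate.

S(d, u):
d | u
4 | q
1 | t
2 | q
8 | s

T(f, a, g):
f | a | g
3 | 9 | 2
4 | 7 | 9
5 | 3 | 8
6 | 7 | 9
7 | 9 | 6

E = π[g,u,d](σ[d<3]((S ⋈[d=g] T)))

σ filters on d, owned by the left side.
E' = π[g,u,d]((σ[d<3](S) ⋈[d=g] T))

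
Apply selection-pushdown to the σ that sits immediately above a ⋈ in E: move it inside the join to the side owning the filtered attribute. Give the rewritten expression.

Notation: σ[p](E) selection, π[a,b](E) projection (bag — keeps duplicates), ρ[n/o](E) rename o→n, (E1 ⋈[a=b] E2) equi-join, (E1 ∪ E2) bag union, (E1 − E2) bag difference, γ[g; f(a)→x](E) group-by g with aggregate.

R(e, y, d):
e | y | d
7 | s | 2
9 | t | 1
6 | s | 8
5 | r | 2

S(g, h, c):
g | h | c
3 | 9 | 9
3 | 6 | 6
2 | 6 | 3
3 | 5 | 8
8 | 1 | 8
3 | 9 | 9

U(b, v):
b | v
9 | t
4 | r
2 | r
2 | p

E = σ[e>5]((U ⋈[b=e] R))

σ filters on e, owned by the right side.
E' = (U ⋈[b=e] σ[e>5](R))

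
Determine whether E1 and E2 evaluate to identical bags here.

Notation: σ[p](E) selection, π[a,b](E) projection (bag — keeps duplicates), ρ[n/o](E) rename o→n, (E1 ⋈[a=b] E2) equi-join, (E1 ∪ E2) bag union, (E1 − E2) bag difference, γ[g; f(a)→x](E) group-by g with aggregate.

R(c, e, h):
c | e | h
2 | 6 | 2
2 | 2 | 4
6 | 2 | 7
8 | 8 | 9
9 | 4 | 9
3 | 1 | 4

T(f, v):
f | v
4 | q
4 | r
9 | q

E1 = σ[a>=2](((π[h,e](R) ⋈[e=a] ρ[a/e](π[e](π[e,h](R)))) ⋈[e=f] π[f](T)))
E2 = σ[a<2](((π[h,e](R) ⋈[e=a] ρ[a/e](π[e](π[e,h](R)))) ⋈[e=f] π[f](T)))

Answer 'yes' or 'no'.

E1 subexpression sizes:
  R → 6
  π[h,e](R) → 6
  R → 6
  π[e,h](R) → 6
  π[e](π[e,h](R)) → 6
  ρ[a/e](π[e](π[e,h](R))) → 6
  (π[h,e](R) ⋈[e=a] ρ[a/e](π[e](π[e,h](R)))) → 8
  T → 3
  π[f](T) → 3
  ((π[h,e](R) ⋈[e=a] ρ[a/e](π[e](π[e,h](R)))) ⋈[e=f] π[f](T)) → 2
  σ[a>=2](((π[h,e](R) ⋈[e=a] ρ[a/e](π[e](π[e,h](R)))) ⋈[e=f] π[f](T))) → 2
E2 subexpression sizes:
  R → 6
  π[h,e](R) → 6
  R → 6
  π[e,h](R) → 6
  π[e](π[e,h](R)) → 6
  ρ[a/e](π[e](π[e,h](R))) → 6
  (π[h,e](R) ⋈[e=a] ρ[a/e](π[e](π[e,h](R)))) → 8
  T → 3
  π[f](T) → 3
  ((π[h,e](R) ⋈[e=a] ρ[a/e](π[e](π[e,h](R)))) ⋈[e=f] π[f](T)) → 2
  σ[a<2](((π[h,e](R) ⋈[e=a] ρ[a/e](π[e](π[e,h](R)))) ⋈[e=f] π[f](T))) → 0

E1 result:
h | e | a | f
9 | 4 | 4 | 4
9 | 4 | 4 | 4
E2 result:
h | e | a | f
(0 rows)
Witness: (9, 4, 4, 4) appears 2× in E1 but 0× in E2.

no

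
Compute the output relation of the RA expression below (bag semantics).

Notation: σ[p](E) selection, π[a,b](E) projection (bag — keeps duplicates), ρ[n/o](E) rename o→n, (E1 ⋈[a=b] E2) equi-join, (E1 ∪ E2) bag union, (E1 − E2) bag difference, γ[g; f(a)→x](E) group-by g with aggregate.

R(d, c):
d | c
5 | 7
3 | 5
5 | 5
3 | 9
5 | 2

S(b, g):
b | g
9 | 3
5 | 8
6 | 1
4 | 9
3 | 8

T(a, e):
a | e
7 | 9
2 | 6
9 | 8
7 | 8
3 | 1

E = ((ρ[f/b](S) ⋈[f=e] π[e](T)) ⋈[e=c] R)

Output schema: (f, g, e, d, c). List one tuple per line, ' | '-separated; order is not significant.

Per-node cardinality:
  S → 5
  ρ[f/b](S) → 5
  T → 5
  π[e](T) → 5
  (ρ[f/b](S) ⋈[f=e] π[e](T)) → 2
  R → 5
  ((ρ[f/b](S) ⋈[f=e] π[e](T)) ⋈[e=c] R) → 1

== RESULT ==
f | g | e | d | c
9 | 3 | 9 | 3 | 9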